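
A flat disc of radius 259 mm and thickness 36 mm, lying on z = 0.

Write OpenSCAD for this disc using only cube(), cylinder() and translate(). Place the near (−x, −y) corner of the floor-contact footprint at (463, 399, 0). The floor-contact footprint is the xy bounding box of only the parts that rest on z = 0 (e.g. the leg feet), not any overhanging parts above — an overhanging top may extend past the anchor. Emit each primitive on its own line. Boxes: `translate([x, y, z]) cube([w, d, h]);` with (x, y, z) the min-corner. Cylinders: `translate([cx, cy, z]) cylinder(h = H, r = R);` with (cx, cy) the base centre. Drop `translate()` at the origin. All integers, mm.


translate([722, 658, 0]) cylinder(h = 36, r = 259);


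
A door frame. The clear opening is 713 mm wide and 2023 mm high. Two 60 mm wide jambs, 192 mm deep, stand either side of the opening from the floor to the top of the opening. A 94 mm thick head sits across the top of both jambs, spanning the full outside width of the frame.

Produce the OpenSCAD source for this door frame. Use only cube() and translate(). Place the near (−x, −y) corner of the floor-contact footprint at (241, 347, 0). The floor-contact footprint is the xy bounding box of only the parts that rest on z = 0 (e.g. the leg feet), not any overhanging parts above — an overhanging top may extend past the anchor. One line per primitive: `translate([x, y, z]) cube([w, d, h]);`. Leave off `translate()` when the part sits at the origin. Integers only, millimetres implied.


translate([241, 347, 0]) cube([60, 192, 2023]);
translate([1014, 347, 0]) cube([60, 192, 2023]);
translate([241, 347, 2023]) cube([833, 192, 94]);


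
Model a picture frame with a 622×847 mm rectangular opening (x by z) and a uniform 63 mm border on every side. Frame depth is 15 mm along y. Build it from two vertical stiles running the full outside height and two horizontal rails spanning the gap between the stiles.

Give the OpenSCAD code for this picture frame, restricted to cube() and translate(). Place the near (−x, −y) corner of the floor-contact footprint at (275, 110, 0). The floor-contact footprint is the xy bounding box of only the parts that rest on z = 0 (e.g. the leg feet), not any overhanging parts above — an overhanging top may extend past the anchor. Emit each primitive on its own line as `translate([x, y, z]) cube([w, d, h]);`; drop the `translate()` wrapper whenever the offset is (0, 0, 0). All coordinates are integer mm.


translate([275, 110, 0]) cube([63, 15, 973]);
translate([960, 110, 0]) cube([63, 15, 973]);
translate([338, 110, 0]) cube([622, 15, 63]);
translate([338, 110, 910]) cube([622, 15, 63]);


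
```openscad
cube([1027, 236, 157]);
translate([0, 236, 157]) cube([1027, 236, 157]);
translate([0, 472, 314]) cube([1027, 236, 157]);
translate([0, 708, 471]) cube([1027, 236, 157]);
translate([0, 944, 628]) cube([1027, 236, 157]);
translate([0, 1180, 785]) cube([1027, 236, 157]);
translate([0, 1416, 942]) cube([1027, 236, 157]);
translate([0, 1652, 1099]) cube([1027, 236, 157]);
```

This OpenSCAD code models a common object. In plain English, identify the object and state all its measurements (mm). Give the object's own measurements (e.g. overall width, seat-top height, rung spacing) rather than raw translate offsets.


A straight staircase of 8 solid steps. Each step is 1027 mm wide (x), 236 mm deep (y, the going) and 157 mm tall (the rise). The first step rests on the floor; each subsequent step sits one going further in +y and one rise higher in +z, directly behind and above the previous step with no overlap.


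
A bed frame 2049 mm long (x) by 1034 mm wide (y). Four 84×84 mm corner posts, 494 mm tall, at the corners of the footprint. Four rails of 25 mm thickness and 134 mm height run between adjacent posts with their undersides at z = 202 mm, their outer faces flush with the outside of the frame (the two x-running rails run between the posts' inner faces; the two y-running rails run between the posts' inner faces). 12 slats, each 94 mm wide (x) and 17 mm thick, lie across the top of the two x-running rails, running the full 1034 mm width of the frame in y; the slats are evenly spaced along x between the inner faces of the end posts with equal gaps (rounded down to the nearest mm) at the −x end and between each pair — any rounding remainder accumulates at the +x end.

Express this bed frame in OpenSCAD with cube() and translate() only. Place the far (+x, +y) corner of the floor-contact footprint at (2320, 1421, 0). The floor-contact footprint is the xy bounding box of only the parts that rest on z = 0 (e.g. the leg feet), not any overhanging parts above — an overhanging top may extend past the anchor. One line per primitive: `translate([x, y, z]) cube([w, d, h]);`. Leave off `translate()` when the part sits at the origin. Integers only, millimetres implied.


translate([271, 387, 0]) cube([84, 84, 494]);
translate([271, 1337, 0]) cube([84, 84, 494]);
translate([2236, 387, 0]) cube([84, 84, 494]);
translate([2236, 1337, 0]) cube([84, 84, 494]);
translate([355, 387, 202]) cube([1881, 25, 134]);
translate([355, 1396, 202]) cube([1881, 25, 134]);
translate([271, 471, 202]) cube([25, 866, 134]);
translate([2295, 471, 202]) cube([25, 866, 134]);
translate([412, 387, 336]) cube([94, 1034, 17]);
translate([563, 387, 336]) cube([94, 1034, 17]);
translate([714, 387, 336]) cube([94, 1034, 17]);
translate([865, 387, 336]) cube([94, 1034, 17]);
translate([1016, 387, 336]) cube([94, 1034, 17]);
translate([1167, 387, 336]) cube([94, 1034, 17]);
translate([1318, 387, 336]) cube([94, 1034, 17]);
translate([1469, 387, 336]) cube([94, 1034, 17]);
translate([1620, 387, 336]) cube([94, 1034, 17]);
translate([1771, 387, 336]) cube([94, 1034, 17]);
translate([1922, 387, 336]) cube([94, 1034, 17]);
translate([2073, 387, 336]) cube([94, 1034, 17]);


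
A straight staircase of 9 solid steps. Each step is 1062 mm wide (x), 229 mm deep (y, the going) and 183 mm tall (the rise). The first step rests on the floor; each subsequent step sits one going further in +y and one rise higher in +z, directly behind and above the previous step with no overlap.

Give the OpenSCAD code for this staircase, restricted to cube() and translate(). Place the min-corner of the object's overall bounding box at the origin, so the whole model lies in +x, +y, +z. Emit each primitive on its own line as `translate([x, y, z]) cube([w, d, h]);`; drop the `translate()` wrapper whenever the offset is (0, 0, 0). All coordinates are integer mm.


cube([1062, 229, 183]);
translate([0, 229, 183]) cube([1062, 229, 183]);
translate([0, 458, 366]) cube([1062, 229, 183]);
translate([0, 687, 549]) cube([1062, 229, 183]);
translate([0, 916, 732]) cube([1062, 229, 183]);
translate([0, 1145, 915]) cube([1062, 229, 183]);
translate([0, 1374, 1098]) cube([1062, 229, 183]);
translate([0, 1603, 1281]) cube([1062, 229, 183]);
translate([0, 1832, 1464]) cube([1062, 229, 183]);


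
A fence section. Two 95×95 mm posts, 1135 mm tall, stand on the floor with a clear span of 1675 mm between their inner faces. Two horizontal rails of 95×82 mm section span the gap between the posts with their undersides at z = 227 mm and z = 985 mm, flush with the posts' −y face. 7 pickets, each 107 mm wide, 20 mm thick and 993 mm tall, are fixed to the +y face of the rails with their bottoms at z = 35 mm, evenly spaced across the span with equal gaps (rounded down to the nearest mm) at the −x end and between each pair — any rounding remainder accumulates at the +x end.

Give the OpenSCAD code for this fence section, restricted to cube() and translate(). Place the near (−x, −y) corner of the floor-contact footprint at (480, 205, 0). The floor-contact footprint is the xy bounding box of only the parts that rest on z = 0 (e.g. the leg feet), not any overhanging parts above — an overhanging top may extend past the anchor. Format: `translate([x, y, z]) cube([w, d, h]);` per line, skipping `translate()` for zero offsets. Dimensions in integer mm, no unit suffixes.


translate([480, 205, 0]) cube([95, 95, 1135]);
translate([2250, 205, 0]) cube([95, 95, 1135]);
translate([575, 205, 227]) cube([1675, 95, 82]);
translate([575, 205, 985]) cube([1675, 95, 82]);
translate([690, 300, 35]) cube([107, 20, 993]);
translate([912, 300, 35]) cube([107, 20, 993]);
translate([1134, 300, 35]) cube([107, 20, 993]);
translate([1356, 300, 35]) cube([107, 20, 993]);
translate([1578, 300, 35]) cube([107, 20, 993]);
translate([1800, 300, 35]) cube([107, 20, 993]);
translate([2022, 300, 35]) cube([107, 20, 993]);


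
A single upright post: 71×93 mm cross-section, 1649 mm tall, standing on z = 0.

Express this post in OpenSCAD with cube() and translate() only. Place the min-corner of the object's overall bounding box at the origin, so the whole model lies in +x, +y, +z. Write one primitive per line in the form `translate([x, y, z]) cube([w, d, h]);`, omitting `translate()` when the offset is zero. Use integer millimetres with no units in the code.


cube([71, 93, 1649]);


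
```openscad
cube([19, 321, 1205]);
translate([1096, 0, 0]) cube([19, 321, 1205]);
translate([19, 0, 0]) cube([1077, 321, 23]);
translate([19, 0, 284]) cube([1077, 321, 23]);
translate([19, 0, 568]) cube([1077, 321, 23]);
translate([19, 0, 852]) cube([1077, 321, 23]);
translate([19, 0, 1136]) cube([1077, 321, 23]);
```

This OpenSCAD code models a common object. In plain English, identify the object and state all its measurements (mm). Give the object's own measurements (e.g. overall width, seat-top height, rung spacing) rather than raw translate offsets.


An open bookshelf. Two side panels, each 19 mm thick, 321 mm deep and 1205 mm tall, stand 1115 mm apart (outside-to-outside). Between them sit 5 shelves, each 23 mm thick and 321 mm deep, spanning the full gap between the sides. The bottom shelf rests on the floor (its underside at z = 0) and the clear gap between one shelf's top and the next shelf's underside is 261 mm.


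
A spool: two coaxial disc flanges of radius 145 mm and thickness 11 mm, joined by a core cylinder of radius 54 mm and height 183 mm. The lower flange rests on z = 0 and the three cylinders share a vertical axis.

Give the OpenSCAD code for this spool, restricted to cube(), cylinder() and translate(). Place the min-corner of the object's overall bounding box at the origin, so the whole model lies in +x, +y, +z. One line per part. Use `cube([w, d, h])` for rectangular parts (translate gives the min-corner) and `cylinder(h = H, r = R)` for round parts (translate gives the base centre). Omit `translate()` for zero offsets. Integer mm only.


translate([145, 145, 0]) cylinder(h = 11, r = 145);
translate([145, 145, 11]) cylinder(h = 183, r = 54);
translate([145, 145, 194]) cylinder(h = 11, r = 145);


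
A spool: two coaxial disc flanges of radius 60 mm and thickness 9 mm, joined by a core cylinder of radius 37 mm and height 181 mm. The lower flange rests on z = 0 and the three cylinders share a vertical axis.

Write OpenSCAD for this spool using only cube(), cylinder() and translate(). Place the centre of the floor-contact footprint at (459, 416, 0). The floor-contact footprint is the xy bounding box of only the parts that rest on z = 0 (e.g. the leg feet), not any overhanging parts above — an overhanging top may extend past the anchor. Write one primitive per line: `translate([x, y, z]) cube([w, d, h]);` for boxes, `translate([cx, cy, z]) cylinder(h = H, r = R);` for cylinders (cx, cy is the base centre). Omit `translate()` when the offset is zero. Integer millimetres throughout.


translate([459, 416, 0]) cylinder(h = 9, r = 60);
translate([459, 416, 9]) cylinder(h = 181, r = 37);
translate([459, 416, 190]) cylinder(h = 9, r = 60);


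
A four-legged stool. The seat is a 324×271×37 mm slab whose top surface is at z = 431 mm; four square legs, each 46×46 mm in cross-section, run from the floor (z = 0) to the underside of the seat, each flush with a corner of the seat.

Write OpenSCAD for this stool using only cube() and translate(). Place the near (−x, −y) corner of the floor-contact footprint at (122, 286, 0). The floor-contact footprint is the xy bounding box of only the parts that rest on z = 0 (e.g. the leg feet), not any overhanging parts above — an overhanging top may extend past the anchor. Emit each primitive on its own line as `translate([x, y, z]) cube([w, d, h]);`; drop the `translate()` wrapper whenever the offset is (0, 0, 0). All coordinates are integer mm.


translate([122, 286, 394]) cube([324, 271, 37]);
translate([122, 286, 0]) cube([46, 46, 394]);
translate([400, 286, 0]) cube([46, 46, 394]);
translate([122, 511, 0]) cube([46, 46, 394]);
translate([400, 511, 0]) cube([46, 46, 394]);


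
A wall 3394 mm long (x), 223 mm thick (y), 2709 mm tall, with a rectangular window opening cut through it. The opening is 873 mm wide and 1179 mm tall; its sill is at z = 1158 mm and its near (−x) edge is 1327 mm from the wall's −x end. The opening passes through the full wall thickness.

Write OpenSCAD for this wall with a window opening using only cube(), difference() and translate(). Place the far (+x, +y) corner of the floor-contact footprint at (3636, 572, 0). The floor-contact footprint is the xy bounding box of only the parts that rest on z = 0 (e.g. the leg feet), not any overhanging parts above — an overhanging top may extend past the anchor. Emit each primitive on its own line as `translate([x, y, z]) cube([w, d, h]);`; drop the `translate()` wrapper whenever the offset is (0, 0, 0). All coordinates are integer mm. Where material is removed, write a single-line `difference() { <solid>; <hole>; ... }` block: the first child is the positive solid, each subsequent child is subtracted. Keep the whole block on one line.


difference() { translate([242, 349, 0]) cube([3394, 223, 2709]); translate([1569, 349, 1158]) cube([873, 223, 1179]); }


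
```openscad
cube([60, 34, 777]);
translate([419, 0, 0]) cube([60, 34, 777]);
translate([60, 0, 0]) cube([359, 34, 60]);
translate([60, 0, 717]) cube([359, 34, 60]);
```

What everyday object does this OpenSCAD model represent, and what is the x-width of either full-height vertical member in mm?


A picture frame. The border width is 60 mm.

Four thin pieces enclosing a rectangular opening — a picture frame. The two full-height stiles are 777 mm tall; the top rail sits at z = 717 and is 60 mm tall, so the border above the opening is 777 − 717 = 60 mm, matching the stile x-width.


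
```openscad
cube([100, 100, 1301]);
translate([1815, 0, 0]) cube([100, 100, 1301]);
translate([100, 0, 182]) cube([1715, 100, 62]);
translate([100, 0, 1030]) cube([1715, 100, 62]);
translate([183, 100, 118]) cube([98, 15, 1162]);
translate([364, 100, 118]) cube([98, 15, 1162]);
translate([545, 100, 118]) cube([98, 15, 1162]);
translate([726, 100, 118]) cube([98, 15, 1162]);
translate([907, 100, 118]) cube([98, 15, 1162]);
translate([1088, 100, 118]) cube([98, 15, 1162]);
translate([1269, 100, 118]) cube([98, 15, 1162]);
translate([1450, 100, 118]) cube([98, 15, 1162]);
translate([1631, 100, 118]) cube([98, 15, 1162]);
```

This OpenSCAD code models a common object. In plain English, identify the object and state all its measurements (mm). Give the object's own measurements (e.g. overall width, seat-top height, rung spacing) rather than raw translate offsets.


A fence section. Two 100×100 mm posts, 1301 mm tall, stand on the floor with a clear span of 1715 mm between their inner faces. Two horizontal rails of 100×62 mm section span the gap between the posts with their undersides at z = 182 mm and z = 1030 mm, flush with the posts' −y face. 9 pickets, each 98 mm wide, 15 mm thick and 1162 mm tall, are fixed to the +y face of the rails with their bottoms at z = 118 mm, spaced across the span with a 83 mm gap after the −x post and between neighbouring pickets, with 86 mm left before the +x post.


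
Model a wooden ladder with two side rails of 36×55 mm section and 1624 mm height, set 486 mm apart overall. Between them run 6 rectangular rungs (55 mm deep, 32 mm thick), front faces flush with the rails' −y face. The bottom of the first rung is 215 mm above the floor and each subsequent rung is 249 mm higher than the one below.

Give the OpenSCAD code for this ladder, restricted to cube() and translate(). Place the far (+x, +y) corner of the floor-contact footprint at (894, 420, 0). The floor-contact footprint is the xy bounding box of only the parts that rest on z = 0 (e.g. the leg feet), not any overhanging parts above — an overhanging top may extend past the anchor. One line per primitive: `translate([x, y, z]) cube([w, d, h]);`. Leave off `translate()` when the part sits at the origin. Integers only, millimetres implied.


translate([408, 365, 0]) cube([36, 55, 1624]);
translate([858, 365, 0]) cube([36, 55, 1624]);
translate([444, 365, 215]) cube([414, 55, 32]);
translate([444, 365, 464]) cube([414, 55, 32]);
translate([444, 365, 713]) cube([414, 55, 32]);
translate([444, 365, 962]) cube([414, 55, 32]);
translate([444, 365, 1211]) cube([414, 55, 32]);
translate([444, 365, 1460]) cube([414, 55, 32]);


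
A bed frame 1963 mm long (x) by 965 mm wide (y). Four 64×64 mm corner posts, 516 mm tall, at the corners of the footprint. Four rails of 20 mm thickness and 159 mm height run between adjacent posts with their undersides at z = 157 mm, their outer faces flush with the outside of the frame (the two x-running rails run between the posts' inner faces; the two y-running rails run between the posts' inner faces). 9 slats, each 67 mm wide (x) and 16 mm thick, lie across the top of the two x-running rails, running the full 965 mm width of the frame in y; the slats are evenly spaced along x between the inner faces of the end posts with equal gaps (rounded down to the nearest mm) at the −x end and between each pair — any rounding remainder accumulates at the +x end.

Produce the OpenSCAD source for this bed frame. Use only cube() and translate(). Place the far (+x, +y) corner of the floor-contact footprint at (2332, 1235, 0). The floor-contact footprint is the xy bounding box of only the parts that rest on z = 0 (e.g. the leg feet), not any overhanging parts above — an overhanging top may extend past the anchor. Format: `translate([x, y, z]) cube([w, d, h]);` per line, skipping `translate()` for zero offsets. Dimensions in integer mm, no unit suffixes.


translate([369, 270, 0]) cube([64, 64, 516]);
translate([369, 1171, 0]) cube([64, 64, 516]);
translate([2268, 270, 0]) cube([64, 64, 516]);
translate([2268, 1171, 0]) cube([64, 64, 516]);
translate([433, 270, 157]) cube([1835, 20, 159]);
translate([433, 1215, 157]) cube([1835, 20, 159]);
translate([369, 334, 157]) cube([20, 837, 159]);
translate([2312, 334, 157]) cube([20, 837, 159]);
translate([556, 270, 316]) cube([67, 965, 16]);
translate([746, 270, 316]) cube([67, 965, 16]);
translate([936, 270, 316]) cube([67, 965, 16]);
translate([1126, 270, 316]) cube([67, 965, 16]);
translate([1316, 270, 316]) cube([67, 965, 16]);
translate([1506, 270, 316]) cube([67, 965, 16]);
translate([1696, 270, 316]) cube([67, 965, 16]);
translate([1886, 270, 316]) cube([67, 965, 16]);
translate([2076, 270, 316]) cube([67, 965, 16]);


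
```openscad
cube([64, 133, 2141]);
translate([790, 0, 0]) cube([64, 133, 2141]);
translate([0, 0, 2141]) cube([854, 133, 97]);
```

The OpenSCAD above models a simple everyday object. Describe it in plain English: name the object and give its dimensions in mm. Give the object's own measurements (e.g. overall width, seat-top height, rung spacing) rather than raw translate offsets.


A door frame. The clear opening is 726 mm wide and 2141 mm high. Two 64 mm wide jambs, 133 mm deep, stand either side of the opening from the floor to the top of the opening. A 97 mm thick head sits across the top of both jambs, spanning the full outside width of the frame.


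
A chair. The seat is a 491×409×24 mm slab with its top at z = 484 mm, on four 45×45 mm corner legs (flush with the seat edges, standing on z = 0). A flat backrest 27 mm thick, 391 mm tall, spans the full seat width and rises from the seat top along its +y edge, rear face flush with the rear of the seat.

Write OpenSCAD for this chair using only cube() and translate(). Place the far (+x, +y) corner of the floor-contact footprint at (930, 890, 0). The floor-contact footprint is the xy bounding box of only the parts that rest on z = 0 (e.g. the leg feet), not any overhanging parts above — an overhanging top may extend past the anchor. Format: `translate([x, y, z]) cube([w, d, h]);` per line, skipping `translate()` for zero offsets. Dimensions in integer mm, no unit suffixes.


translate([439, 481, 460]) cube([491, 409, 24]);
translate([439, 481, 0]) cube([45, 45, 460]);
translate([885, 481, 0]) cube([45, 45, 460]);
translate([439, 845, 0]) cube([45, 45, 460]);
translate([885, 845, 0]) cube([45, 45, 460]);
translate([439, 863, 484]) cube([491, 27, 391]);


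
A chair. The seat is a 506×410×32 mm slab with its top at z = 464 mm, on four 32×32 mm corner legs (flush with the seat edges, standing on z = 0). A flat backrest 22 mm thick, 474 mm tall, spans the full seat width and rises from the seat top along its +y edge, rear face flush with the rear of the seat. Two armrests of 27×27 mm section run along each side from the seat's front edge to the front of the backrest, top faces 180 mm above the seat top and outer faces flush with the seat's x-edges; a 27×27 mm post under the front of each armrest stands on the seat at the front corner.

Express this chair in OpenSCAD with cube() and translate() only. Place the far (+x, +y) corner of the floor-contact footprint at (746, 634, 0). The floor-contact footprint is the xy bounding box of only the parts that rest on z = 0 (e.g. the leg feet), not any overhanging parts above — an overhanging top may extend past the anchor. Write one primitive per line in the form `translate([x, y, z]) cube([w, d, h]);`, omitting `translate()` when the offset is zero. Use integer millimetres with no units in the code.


translate([240, 224, 432]) cube([506, 410, 32]);
translate([240, 224, 0]) cube([32, 32, 432]);
translate([714, 224, 0]) cube([32, 32, 432]);
translate([240, 602, 0]) cube([32, 32, 432]);
translate([714, 602, 0]) cube([32, 32, 432]);
translate([240, 612, 464]) cube([506, 22, 474]);
translate([240, 224, 617]) cube([27, 388, 27]);
translate([719, 224, 617]) cube([27, 388, 27]);
translate([240, 224, 464]) cube([27, 27, 153]);
translate([719, 224, 464]) cube([27, 27, 153]);


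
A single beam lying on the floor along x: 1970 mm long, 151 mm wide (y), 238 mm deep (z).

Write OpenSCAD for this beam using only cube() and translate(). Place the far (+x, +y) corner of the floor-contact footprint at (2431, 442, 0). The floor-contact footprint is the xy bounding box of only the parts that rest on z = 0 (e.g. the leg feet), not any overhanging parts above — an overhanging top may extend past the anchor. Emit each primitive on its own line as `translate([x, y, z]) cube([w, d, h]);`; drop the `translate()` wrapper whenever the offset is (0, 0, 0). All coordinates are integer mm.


translate([461, 291, 0]) cube([1970, 151, 238]);


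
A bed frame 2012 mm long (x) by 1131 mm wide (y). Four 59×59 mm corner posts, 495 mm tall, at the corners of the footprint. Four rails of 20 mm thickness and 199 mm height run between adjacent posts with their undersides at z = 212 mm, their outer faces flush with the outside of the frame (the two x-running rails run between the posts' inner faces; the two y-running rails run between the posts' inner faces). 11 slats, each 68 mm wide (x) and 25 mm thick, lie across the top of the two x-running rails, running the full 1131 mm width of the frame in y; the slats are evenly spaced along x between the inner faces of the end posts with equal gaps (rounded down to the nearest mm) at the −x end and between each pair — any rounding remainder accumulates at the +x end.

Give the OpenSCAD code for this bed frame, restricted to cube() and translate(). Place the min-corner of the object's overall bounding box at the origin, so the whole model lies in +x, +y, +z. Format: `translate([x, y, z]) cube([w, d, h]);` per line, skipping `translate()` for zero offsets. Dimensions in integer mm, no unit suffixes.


cube([59, 59, 495]);
translate([0, 1072, 0]) cube([59, 59, 495]);
translate([1953, 0, 0]) cube([59, 59, 495]);
translate([1953, 1072, 0]) cube([59, 59, 495]);
translate([59, 0, 212]) cube([1894, 20, 199]);
translate([59, 1111, 212]) cube([1894, 20, 199]);
translate([0, 59, 212]) cube([20, 1013, 199]);
translate([1992, 59, 212]) cube([20, 1013, 199]);
translate([154, 0, 411]) cube([68, 1131, 25]);
translate([317, 0, 411]) cube([68, 1131, 25]);
translate([480, 0, 411]) cube([68, 1131, 25]);
translate([643, 0, 411]) cube([68, 1131, 25]);
translate([806, 0, 411]) cube([68, 1131, 25]);
translate([969, 0, 411]) cube([68, 1131, 25]);
translate([1132, 0, 411]) cube([68, 1131, 25]);
translate([1295, 0, 411]) cube([68, 1131, 25]);
translate([1458, 0, 411]) cube([68, 1131, 25]);
translate([1621, 0, 411]) cube([68, 1131, 25]);
translate([1784, 0, 411]) cube([68, 1131, 25]);


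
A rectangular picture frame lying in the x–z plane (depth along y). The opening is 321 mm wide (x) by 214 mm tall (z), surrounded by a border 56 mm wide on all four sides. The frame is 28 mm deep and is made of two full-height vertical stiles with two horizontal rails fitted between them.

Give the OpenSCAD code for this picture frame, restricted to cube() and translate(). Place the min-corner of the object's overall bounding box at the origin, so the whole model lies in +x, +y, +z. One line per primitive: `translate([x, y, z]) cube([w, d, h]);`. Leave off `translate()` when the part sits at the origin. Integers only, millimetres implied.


cube([56, 28, 326]);
translate([377, 0, 0]) cube([56, 28, 326]);
translate([56, 0, 0]) cube([321, 28, 56]);
translate([56, 0, 270]) cube([321, 28, 56]);


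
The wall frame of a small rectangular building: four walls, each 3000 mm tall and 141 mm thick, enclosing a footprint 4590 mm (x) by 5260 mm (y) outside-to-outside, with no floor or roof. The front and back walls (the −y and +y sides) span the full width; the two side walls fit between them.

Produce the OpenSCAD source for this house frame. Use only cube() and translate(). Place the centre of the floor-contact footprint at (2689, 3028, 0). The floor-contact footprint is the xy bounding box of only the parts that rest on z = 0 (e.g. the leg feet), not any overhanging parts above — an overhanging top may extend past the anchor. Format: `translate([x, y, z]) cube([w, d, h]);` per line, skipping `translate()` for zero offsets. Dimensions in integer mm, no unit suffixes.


translate([394, 398, 0]) cube([4590, 141, 3000]);
translate([394, 5517, 0]) cube([4590, 141, 3000]);
translate([394, 539, 0]) cube([141, 4978, 3000]);
translate([4843, 539, 0]) cube([141, 4978, 3000]);


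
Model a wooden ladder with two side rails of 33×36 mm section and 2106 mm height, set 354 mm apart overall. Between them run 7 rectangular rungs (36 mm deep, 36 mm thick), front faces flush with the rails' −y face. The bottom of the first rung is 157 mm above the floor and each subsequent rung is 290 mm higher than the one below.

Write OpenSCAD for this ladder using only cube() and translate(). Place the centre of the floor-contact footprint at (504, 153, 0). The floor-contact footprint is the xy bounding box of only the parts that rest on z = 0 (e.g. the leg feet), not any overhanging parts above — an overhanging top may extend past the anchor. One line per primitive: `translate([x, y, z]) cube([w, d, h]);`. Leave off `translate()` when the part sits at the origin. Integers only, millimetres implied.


// rung span = 354 - 2*33 = 288
// rung[k] z = 157 + k*290
translate([327, 135, 0]) cube([33, 36, 2106]);
translate([648, 135, 0]) cube([33, 36, 2106]);
translate([360, 135, 157]) cube([288, 36, 36]);
translate([360, 135, 447]) cube([288, 36, 36]);
translate([360, 135, 737]) cube([288, 36, 36]);
translate([360, 135, 1027]) cube([288, 36, 36]);
translate([360, 135, 1317]) cube([288, 36, 36]);
translate([360, 135, 1607]) cube([288, 36, 36]);
translate([360, 135, 1897]) cube([288, 36, 36]);


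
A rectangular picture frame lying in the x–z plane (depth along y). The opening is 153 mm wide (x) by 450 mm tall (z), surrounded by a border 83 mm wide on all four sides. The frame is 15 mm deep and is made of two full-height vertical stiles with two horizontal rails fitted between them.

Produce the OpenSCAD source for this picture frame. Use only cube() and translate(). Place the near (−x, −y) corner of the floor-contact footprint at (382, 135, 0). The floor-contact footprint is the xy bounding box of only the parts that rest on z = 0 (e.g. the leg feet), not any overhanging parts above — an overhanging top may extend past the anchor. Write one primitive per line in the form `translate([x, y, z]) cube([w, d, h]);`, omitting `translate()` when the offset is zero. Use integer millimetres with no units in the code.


translate([382, 135, 0]) cube([83, 15, 616]);
translate([618, 135, 0]) cube([83, 15, 616]);
translate([465, 135, 0]) cube([153, 15, 83]);
translate([465, 135, 533]) cube([153, 15, 83]);


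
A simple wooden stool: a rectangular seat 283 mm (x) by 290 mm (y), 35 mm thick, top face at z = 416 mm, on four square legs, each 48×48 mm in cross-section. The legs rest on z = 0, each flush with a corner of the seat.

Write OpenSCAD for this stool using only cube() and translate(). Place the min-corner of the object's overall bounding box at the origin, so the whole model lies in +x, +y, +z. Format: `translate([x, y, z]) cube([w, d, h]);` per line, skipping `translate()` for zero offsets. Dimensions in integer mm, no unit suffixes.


translate([0, 0, 381]) cube([283, 290, 35]);
cube([48, 48, 381]);
translate([235, 0, 0]) cube([48, 48, 381]);
translate([0, 242, 0]) cube([48, 48, 381]);
translate([235, 242, 0]) cube([48, 48, 381]);


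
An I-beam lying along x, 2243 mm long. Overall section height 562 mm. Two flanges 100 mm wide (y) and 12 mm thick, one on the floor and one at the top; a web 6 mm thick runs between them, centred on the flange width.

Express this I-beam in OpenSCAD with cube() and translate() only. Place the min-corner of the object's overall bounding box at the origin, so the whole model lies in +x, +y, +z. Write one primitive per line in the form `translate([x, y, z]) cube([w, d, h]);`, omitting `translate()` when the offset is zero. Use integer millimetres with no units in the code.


cube([2243, 100, 12]);
translate([0, 47, 12]) cube([2243, 6, 538]);
translate([0, 0, 550]) cube([2243, 100, 12]);


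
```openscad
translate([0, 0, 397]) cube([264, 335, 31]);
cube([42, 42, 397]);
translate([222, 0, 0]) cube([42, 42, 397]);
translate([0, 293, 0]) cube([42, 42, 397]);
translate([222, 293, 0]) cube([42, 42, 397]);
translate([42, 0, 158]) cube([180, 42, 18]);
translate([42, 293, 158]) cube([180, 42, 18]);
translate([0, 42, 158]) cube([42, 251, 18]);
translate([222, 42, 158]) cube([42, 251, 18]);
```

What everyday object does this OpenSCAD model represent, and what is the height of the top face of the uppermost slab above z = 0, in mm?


A stool. The seat height is 428 mm.

A 264×335×31 slab at z = 397 on four corner posts — a stool. The seat top is 397 + 31 = 428 mm.


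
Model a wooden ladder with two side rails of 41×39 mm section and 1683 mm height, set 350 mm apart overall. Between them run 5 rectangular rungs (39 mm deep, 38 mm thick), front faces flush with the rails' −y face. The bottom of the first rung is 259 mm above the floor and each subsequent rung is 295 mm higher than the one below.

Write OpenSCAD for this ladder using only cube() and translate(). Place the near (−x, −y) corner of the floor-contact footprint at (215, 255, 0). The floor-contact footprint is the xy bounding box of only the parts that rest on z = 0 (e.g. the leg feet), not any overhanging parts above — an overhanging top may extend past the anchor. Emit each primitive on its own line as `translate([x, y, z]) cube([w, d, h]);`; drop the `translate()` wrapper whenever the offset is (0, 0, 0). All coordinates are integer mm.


// rung span = 350 - 2*41 = 268
// rung[k] z = 259 + k*295
translate([215, 255, 0]) cube([41, 39, 1683]);
translate([524, 255, 0]) cube([41, 39, 1683]);
translate([256, 255, 259]) cube([268, 39, 38]);
translate([256, 255, 554]) cube([268, 39, 38]);
translate([256, 255, 849]) cube([268, 39, 38]);
translate([256, 255, 1144]) cube([268, 39, 38]);
translate([256, 255, 1439]) cube([268, 39, 38]);


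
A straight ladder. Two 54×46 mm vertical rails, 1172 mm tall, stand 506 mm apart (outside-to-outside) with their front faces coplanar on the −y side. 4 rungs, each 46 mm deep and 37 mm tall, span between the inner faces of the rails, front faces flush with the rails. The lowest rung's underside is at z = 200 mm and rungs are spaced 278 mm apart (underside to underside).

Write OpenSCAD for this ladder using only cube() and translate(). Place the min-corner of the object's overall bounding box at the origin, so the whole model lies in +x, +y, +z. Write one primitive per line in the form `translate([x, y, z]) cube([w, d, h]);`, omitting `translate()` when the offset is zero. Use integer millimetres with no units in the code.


cube([54, 46, 1172]);
translate([452, 0, 0]) cube([54, 46, 1172]);
translate([54, 0, 200]) cube([398, 46, 37]);
translate([54, 0, 478]) cube([398, 46, 37]);
translate([54, 0, 756]) cube([398, 46, 37]);
translate([54, 0, 1034]) cube([398, 46, 37]);


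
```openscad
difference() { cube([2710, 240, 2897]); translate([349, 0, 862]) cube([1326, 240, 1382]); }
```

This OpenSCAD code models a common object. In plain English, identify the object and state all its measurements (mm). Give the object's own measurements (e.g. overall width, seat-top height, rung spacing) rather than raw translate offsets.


A wall 2710 mm long (x), 240 mm thick (y), 2897 mm tall, with a rectangular window opening cut through it. The opening is 1326 mm wide and 1382 mm tall; its sill is at z = 862 mm and its near (−x) edge is 349 mm from the wall's −x end. The opening passes through the full wall thickness.


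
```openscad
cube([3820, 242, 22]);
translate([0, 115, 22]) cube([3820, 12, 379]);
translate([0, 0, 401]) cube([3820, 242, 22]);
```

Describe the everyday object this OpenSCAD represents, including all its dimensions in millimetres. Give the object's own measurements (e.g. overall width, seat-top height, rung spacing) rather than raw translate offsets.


An I-beam lying along x, 3820 mm long. Overall section height 423 mm. Two flanges 242 mm wide (y) and 22 mm thick, one on the floor and one at the top; a web 12 mm thick runs between them, centred on the flange width.


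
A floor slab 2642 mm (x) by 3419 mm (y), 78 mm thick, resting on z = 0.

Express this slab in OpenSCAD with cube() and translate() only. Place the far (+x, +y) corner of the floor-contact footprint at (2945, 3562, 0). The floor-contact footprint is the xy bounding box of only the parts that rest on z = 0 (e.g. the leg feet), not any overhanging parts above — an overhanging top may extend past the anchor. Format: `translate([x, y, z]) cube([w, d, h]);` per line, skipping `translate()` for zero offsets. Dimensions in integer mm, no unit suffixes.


translate([303, 143, 0]) cube([2642, 3419, 78]);


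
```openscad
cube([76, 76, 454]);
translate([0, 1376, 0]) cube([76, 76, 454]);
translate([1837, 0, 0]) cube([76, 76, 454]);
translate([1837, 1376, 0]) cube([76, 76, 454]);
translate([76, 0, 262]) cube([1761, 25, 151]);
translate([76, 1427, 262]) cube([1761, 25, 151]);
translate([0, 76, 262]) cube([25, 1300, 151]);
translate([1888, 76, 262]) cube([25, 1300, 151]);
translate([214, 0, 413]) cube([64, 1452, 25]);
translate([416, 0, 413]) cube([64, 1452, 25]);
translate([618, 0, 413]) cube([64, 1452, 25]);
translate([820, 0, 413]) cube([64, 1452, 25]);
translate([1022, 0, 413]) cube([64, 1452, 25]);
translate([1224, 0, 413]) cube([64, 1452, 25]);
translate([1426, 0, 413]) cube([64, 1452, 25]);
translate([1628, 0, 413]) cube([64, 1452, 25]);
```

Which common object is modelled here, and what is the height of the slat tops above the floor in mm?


A bed frame. The slat-top height is 438 mm.

Four posts, four rails, and a row of slats — a bed frame. Slats sit on the rails at z = 262 + 151 = 413; with slat thickness 25, the top is 438 mm.


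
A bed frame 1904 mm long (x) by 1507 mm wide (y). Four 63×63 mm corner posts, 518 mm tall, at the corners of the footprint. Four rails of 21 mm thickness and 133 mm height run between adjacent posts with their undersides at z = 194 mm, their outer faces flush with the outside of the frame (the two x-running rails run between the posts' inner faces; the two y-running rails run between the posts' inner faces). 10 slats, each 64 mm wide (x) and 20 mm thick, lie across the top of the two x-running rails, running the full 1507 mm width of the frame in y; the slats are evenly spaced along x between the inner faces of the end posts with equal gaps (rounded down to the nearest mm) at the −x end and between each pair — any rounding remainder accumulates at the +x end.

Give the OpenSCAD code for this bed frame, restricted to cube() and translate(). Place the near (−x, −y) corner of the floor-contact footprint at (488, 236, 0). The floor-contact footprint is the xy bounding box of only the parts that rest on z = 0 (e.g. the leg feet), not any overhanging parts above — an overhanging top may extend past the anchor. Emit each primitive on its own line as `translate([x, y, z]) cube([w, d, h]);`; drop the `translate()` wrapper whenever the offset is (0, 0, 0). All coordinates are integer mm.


// slat z = rail_z + rail_h = 194 + 133 = 327
// slat gap = ⌊(1778 − 10·64) / 11⌋ = 103
translate([488, 236, 0]) cube([63, 63, 518]);
translate([488, 1680, 0]) cube([63, 63, 518]);
translate([2329, 236, 0]) cube([63, 63, 518]);
translate([2329, 1680, 0]) cube([63, 63, 518]);
translate([551, 236, 194]) cube([1778, 21, 133]);
translate([551, 1722, 194]) cube([1778, 21, 133]);
translate([488, 299, 194]) cube([21, 1381, 133]);
translate([2371, 299, 194]) cube([21, 1381, 133]);
translate([654, 236, 327]) cube([64, 1507, 20]);
translate([821, 236, 327]) cube([64, 1507, 20]);
translate([988, 236, 327]) cube([64, 1507, 20]);
translate([1155, 236, 327]) cube([64, 1507, 20]);
translate([1322, 236, 327]) cube([64, 1507, 20]);
translate([1489, 236, 327]) cube([64, 1507, 20]);
translate([1656, 236, 327]) cube([64, 1507, 20]);
translate([1823, 236, 327]) cube([64, 1507, 20]);
translate([1990, 236, 327]) cube([64, 1507, 20]);
translate([2157, 236, 327]) cube([64, 1507, 20]);


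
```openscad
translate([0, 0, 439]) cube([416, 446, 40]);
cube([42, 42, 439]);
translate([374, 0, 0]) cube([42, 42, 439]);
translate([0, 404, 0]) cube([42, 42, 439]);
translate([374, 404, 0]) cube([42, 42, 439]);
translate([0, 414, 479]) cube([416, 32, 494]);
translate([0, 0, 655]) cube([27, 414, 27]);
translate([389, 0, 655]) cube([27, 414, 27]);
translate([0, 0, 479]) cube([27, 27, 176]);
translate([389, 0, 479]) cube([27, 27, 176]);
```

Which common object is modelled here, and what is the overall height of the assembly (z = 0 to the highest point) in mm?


A chair. The overall height is 973 mm.

A slab on four corner posts with a tall panel at the back — a chair. The seat slab sits at z = 439 with thickness 40, and the 494 mm backrest starts at the seat top, so the overall height is 439 + 40 + 494 = 973 mm.


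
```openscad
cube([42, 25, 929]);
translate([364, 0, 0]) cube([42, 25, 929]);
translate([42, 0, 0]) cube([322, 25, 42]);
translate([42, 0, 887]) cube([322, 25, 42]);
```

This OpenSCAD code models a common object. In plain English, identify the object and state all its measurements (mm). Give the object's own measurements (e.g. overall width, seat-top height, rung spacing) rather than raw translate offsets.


A rectangular picture frame lying in the x–z plane (depth along y). The opening is 322 mm wide (x) by 845 mm tall (z), surrounded by a border 42 mm wide on all four sides. The frame is 25 mm deep and is made of two full-height vertical stiles with two horizontal rails fitted between them.
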